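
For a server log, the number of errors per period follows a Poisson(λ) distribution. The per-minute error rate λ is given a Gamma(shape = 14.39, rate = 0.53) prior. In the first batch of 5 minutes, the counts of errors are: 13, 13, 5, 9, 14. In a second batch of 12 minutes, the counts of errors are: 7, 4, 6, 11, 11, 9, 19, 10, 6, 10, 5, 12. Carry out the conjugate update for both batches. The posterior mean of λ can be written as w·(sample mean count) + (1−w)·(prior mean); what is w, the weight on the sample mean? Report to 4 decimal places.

0.9698

With a Gamma(shape α, rate β) prior, the Poisson likelihood is conjugate: the posterior is Gamma(α + ΣXᵢ, β + n).
Total number of minutes: n = 5 + 12 = 17.
Posterior mean = (α₀+S)/(β₀+n) = [n/(β₀+n)]·(S/n) + [β₀/(β₀+n)]·(α₀/β₀), so only n and β₀ enter the weight.
Weight on data w = n/(β₀+n) = 17/(0.53+17) = 17/17.53 = 0.9698.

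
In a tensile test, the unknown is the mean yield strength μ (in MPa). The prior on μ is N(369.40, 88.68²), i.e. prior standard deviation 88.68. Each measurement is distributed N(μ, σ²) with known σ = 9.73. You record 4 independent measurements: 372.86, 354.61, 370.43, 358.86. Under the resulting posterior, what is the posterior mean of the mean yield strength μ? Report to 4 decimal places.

364.2056

For Normal data with known variance σ², a Normal(μ₀, σ₀²) prior on μ is conjugate. Posterior precision = 1/σ₀² + n/σ²; posterior mean is the precision-weighted average of μ₀ and x̄.
Σxᵢ = 372.86 + 354.61 + 370.43 + 358.86 = 1456.76, so n·x̄ = 1456.76.
σ₀² = 88.68² = 7864.1424, σ² = 9.73² = 94.6729; σ² + n·σ₀² = 94.6729 + 4·7864.1424 = 31551.2425.
Posterior mean = (μ₀/σ₀² + n·x̄/σ²)/(1/σ₀² + n/σ²) = (σ²·μ₀ + σ₀²·n·x̄)/(σ² + n·σ₀²) = (94.6729·369.40 + 7864.1424·1456.76)/31551.2425 = 11491140.251884/31551.2425 = 364.2056.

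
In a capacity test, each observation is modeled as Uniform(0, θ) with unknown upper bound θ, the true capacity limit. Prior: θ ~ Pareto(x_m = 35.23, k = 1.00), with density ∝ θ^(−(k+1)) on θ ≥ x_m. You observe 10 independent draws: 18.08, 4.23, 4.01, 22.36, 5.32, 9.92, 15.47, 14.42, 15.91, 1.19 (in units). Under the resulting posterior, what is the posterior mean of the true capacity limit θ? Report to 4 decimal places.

A Pareto(scale x_m, shape k) prior on the upper bound θ of Uniform(0, θ) is conjugate: posterior is Pareto(max(x_m, max xᵢ), k + n).
Sample maximum = 22.36; prior scale x_m = 35.23 → posterior scale = max = 35.23.
Posterior shape = 1.00 + 10 = 11.00.
E[θ|data] = k·x_m/(k−1) = 11.00·35.23/10.00 = 38.7530.

38.7530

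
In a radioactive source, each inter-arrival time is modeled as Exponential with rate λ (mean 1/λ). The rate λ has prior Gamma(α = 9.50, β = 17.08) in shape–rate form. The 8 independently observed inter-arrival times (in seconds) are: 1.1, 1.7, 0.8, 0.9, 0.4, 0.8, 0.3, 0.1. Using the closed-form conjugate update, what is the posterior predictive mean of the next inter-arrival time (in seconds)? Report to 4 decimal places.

With a Gamma(shape α, rate β) prior on the exponential rate λ, the posterior after n observations with total T = Σxᵢ is Gamma(α+n, β+T).
Sum of observations T = 6.1 seconds; n = 8.
Posterior: Gamma(9.50+8, 17.08+6.1) = Gamma(17.50, 23.18).
The predictive distribution for the next observation is Lomax; its mean is β/(α−1) = 23.18/16.50 = 1.4048.

1.4048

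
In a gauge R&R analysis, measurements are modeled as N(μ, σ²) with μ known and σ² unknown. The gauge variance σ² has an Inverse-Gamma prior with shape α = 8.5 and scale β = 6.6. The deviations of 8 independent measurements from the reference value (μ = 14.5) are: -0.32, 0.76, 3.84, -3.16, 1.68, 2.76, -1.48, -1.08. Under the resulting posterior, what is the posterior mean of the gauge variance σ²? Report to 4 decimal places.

With known mean μ and an Inverse-Gamma(α, β) prior on σ², the Normal likelihood is conjugate: posterior is Inv-Gamma(α + n/2, β + Σ(xᵢ−μ)²/2).
Σ(xᵢ−μ)² = (-0.32)² + (0.76)² + (3.84)² + (-3.16)² + (1.68)² + (2.76)² + (-1.48)² + (-1.08)² = 39.2080.
Posterior: Inv-Gamma(8.5 + 8/2, 6.6 + 39.2080/2) = Inv-Gamma(12.50, 26.20400).
E[σ²|data] = β/(α−1) = 26.20400/11.50 = 2.2786.

2.2786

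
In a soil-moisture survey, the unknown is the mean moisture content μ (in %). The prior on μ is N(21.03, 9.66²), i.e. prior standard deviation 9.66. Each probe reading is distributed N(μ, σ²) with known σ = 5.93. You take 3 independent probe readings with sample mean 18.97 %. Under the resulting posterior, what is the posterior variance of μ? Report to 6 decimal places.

10.413557

For Normal data with known variance σ², a Normal(μ₀, σ₀²) prior on μ is conjugate. Posterior precision = 1/σ₀² + n/σ²; posterior mean is the precision-weighted average of μ₀ and x̄.
σ₀² = 9.66² = 93.3156, σ² = 5.93² = 35.1649; σ² + n·σ₀² = 35.1649 + 3·93.3156 = 315.1117.
Posterior precision = 1/σ₀² + n/σ² = 1/93.3156 + 3/35.1649 = (σ² + n·σ₀²)/(σ₀²σ²) = 315.1117/(93.3156·35.1649); posterior variance σₙ² = σ₀²σ²/(σ² + n·σ₀²) = 93.3156·35.1649/315.1117 = 10.413557.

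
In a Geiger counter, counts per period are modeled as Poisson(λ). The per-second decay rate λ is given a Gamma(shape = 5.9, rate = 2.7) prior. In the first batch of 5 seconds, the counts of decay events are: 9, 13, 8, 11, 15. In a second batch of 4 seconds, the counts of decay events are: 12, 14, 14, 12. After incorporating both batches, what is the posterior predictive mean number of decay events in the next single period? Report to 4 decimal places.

9.7350

With a Gamma(shape α, rate β) prior, the Poisson likelihood is conjugate: the posterior is Gamma(α + ΣXᵢ, β + n).
Batch 1: sum of counts S = 56 over n = 5 seconds.
After batch 1: Gamma(α+S, β+n) = Gamma(5.9+56, 2.7+5) = Gamma(61.9, 7.7).
Batch 2: sum of counts S = 52 over n = 4 seconds.
After batch 2: Gamma(α+S, β+n) = Gamma(61.9+52, 7.7+4) = Gamma(113.9, 11.7).
The predictive distribution for one future period is NegBinom with mean α/β = 9.7350.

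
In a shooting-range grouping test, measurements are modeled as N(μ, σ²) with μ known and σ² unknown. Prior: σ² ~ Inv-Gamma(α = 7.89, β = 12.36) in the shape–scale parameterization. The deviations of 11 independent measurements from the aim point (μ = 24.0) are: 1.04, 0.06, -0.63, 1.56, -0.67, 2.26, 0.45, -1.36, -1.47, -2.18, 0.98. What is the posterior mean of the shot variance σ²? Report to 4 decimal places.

1.7804

With known mean μ and an Inverse-Gamma(α, β) prior on σ², the Normal likelihood is conjugate: posterior is Inv-Gamma(α + n/2, β + Σ(xᵢ−μ)²/2).
Σ(xᵢ−μ)² = (1.04)² + (0.06)² + (-0.63)² + (1.56)² + (-0.67)² + (2.26)² + (0.45)² + (-1.36)² + (-1.47)² + (-2.18)² + (0.98)² = 19.3980.
Posterior: Inv-Gamma(7.89 + 11/2, 12.36 + 19.3980/2) = Inv-Gamma(13.39, 22.05900).
E[σ²|data] = β/(α−1) = 22.05900/12.39 = 1.7804.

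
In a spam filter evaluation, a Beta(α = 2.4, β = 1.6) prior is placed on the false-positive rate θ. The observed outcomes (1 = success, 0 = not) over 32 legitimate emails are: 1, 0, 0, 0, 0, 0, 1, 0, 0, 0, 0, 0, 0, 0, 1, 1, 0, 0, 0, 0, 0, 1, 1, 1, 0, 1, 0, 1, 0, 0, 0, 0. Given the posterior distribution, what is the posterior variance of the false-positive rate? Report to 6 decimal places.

0.005848

The Beta prior is conjugate to a Binomial/Bernoulli likelihood; the update adds successes to α and failures to β.
Posterior: Beta(α+k, β+n−k) = Beta(2.4+9, 1.6+23) = Beta(11.4, 24.6).
Var = αβ/((α+β)²(α+β+1)) = 11.4·24.6/(36.0²·37.0) = 0.005848.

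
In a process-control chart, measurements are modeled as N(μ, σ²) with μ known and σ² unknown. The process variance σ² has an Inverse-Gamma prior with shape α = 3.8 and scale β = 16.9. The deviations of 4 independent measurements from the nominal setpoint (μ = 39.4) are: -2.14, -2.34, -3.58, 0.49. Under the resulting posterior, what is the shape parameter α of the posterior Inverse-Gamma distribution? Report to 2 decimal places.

5.80

With known mean μ and an Inverse-Gamma(α, β) prior on σ², the Normal likelihood is conjugate: posterior is Inv-Gamma(α + n/2, β + Σ(xᵢ−μ)²/2).
Σ(xᵢ−μ)² = (-2.14)² + (-2.34)² + (-3.58)² + (0.49)² = 23.1117.
Posterior: Inv-Gamma(3.8 + 4/2, 16.9 + 23.1117/2) = Inv-Gamma(5.80, 28.45585).
Posterior α = 5.80.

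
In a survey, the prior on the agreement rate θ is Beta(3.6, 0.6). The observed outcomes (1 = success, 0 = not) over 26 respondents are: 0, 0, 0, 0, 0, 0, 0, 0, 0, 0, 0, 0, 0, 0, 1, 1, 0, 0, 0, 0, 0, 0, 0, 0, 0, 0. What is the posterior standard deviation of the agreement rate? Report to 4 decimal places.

The Beta prior is conjugate to a Binomial/Bernoulli likelihood; the update adds successes to α and failures to β.
Posterior: Beta(α+k, β+n−k) = Beta(3.6+2, 0.6+24) = Beta(5.6, 24.6).
Var = αβ/((α+β)²(α+β+1)) = 5.6·24.6/(30.2²·31.2) = 0.00484122; SD = √0.00484122 = 0.0696.

0.0696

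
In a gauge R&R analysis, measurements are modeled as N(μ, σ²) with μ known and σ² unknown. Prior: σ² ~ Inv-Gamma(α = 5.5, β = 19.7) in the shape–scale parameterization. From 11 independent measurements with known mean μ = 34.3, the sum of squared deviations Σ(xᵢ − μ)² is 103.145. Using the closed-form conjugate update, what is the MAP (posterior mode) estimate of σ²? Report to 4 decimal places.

5.9394

With known mean μ and an Inverse-Gamma(α, β) prior on σ², the Normal likelihood is conjugate: posterior is Inv-Gamma(α + n/2, β + Σ(xᵢ−μ)²/2).
Posterior: Inv-Gamma(5.5 + 11/2, 19.7 + 103.145/2) = Inv-Gamma(11.00, 71.2725).
Mode = β/(α+1) = 71.2725/12.00 = 5.9394.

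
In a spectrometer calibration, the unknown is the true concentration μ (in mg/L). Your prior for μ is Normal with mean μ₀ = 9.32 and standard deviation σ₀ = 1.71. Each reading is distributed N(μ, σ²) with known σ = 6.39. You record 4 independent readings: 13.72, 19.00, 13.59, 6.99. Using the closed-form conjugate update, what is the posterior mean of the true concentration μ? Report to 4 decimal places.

10.2118

For Normal data with known variance σ², a Normal(μ₀, σ₀²) prior on μ is conjugate. Posterior precision = 1/σ₀² + n/σ²; posterior mean is the precision-weighted average of μ₀ and x̄.
Σxᵢ = 13.72 + 19.00 + 13.59 + 6.99 = 53.3, so n·x̄ = 53.3.
σ₀² = 1.71² = 2.9241, σ² = 6.39² = 40.8321; σ² + n·σ₀² = 40.8321 + 4·2.9241 = 52.5285.
Posterior mean = (μ₀/σ₀² + n·x̄/σ²)/(1/σ₀² + n/σ²) = (σ²·μ₀ + σ₀²·n·x̄)/(σ² + n·σ₀²) = (40.8321·9.32 + 2.9241·53.3)/52.5285 = 536.409702/52.5285 = 10.2118.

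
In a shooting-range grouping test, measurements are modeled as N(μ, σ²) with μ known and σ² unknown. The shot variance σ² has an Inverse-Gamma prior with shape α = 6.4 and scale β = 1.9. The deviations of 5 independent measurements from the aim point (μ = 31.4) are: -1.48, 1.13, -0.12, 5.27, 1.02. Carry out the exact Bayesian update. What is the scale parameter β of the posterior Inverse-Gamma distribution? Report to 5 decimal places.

With known mean μ and an Inverse-Gamma(α, β) prior on σ², the Normal likelihood is conjugate: posterior is Inv-Gamma(α + n/2, β + Σ(xᵢ−μ)²/2).
Σ(xᵢ−μ)² = (-1.48)² + (1.13)² + (-0.12)² + (5.27)² + (1.02)² = 32.2950.
Posterior: Inv-Gamma(6.4 + 5/2, 1.9 + 32.2950/2) = Inv-Gamma(8.90, 18.04750).
Posterior β = 18.04750.

18.04750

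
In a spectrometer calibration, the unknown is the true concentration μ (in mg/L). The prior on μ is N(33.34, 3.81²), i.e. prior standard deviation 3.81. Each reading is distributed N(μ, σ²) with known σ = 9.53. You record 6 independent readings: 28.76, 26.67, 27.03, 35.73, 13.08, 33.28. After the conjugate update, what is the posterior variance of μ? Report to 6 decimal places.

7.409981

For Normal data with known variance σ², a Normal(μ₀, σ₀²) prior on μ is conjugate. Posterior precision = 1/σ₀² + n/σ²; posterior mean is the precision-weighted average of μ₀ and x̄.
σ₀² = 3.81² = 14.5161, σ² = 9.53² = 90.8209; σ² + n·σ₀² = 90.8209 + 6·14.5161 = 177.9175.
Posterior precision = 1/σ₀² + n/σ² = 1/14.5161 + 6/90.8209 = (σ² + n·σ₀²)/(σ₀²σ²) = 177.9175/(14.5161·90.8209); posterior variance σₙ² = σ₀²σ²/(σ² + n·σ₀²) = 14.5161·90.8209/177.9175 = 7.409981.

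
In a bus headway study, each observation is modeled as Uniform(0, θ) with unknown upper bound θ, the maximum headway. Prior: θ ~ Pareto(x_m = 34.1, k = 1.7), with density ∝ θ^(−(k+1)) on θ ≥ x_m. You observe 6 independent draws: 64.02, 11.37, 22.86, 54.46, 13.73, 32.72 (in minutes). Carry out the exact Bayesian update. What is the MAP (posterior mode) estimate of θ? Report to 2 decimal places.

64.02

A Pareto(scale x_m, shape k) prior on the upper bound θ of Uniform(0, θ) is conjugate: posterior is Pareto(max(x_m, max xᵢ), k + n).
Sample maximum = 64.02; prior scale x_m = 34.1 → posterior scale = max = 64.02.
Posterior shape = 1.7 + 6 = 7.7.
The Pareto density is decreasing on [x_m, ∞), so the mode is x_m = 64.02.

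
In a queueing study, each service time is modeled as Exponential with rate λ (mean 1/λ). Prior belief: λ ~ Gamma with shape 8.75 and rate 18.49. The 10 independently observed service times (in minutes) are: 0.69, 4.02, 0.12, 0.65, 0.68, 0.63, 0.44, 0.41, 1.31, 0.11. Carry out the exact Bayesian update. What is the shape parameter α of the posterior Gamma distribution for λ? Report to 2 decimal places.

18.75

With a Gamma(shape α, rate β) prior on the exponential rate λ, the posterior after n observations with total T = Σxᵢ is Gamma(α+n, β+T).
Sum of observations T = 9.06 minutes; n = 10.
Posterior: Gamma(8.75+10, 18.49+9.06) = Gamma(18.75, 27.55).
Posterior α = 18.75.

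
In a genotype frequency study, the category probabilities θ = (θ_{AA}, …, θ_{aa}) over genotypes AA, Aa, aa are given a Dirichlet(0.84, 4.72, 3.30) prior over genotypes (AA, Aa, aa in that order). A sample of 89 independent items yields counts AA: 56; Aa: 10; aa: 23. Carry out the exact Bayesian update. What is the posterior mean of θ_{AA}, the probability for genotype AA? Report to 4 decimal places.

The Dirichlet prior is conjugate to the Multinomial likelihood: each posterior αⱼ = prior αⱼ + observed count nⱼ.
Posterior concentration: (56.84, 14.72, 26.30), total = 97.86.
E[θ_{AA}|data] = α_{AA}/Σα = 56.84/97.86 = 0.5808.

0.5808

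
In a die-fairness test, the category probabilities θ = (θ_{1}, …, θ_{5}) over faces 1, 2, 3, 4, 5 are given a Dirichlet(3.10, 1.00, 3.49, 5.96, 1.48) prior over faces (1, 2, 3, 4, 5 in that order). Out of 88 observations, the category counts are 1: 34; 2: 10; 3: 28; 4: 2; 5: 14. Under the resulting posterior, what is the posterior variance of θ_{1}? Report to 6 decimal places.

The Dirichlet prior is conjugate to the Multinomial likelihood: each posterior αⱼ = prior αⱼ + observed count nⱼ.
Posterior concentration: (37.10, 11.00, 31.49, 7.96, 15.48), total = 103.03.
Var[θ_j] = α_j(Σα−α_j)/((Σα)²(Σα+1)) = 37.10·65.93/(103.03²·104.03) = 0.002215.

0.002215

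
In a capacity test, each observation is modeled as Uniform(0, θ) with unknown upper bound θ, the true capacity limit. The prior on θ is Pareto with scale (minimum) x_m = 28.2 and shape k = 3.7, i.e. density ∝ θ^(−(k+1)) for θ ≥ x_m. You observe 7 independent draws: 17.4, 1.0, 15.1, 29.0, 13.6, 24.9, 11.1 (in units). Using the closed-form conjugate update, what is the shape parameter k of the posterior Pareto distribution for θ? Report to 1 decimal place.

10.7

A Pareto(scale x_m, shape k) prior on the upper bound θ of Uniform(0, θ) is conjugate: posterior is Pareto(max(x_m, max xᵢ), k + n).
Sample maximum = 29.0; prior scale x_m = 28.2 → posterior scale = max = 29.0.
Posterior shape = 3.7 + 7 = 10.7.
Posterior shape k = 10.7.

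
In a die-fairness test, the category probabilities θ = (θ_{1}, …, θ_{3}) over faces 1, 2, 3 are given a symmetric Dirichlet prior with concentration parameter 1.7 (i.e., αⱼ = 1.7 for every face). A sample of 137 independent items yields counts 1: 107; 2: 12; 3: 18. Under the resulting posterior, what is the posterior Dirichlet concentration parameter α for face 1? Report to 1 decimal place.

108.7

The Dirichlet prior is conjugate to the Multinomial likelihood: each posterior αⱼ = prior αⱼ + observed count nⱼ.
Posterior concentration: (108.7, 13.7, 19.7), total = 142.1.
α_{1} = 1.7 + 107 = 108.7.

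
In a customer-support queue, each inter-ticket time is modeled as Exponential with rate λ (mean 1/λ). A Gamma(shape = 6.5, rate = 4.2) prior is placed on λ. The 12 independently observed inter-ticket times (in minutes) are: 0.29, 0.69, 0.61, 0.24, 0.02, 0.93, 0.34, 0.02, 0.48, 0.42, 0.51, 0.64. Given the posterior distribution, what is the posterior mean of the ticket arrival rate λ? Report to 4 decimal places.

1.9702

With a Gamma(shape α, rate β) prior on the exponential rate λ, the posterior after n observations with total T = Σxᵢ is Gamma(α+n, β+T).
Sum of observations T = 5.19 minutes; n = 12.
Posterior: Gamma(6.5+12, 4.2+5.19) = Gamma(18.5, 9.39).
Posterior mean of λ = α/β = 18.5/9.39 = 1.9702.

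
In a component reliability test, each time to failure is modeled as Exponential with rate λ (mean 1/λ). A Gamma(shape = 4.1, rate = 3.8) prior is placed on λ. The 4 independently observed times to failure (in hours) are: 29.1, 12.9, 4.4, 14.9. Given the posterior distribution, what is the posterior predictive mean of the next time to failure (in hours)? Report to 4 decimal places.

9.1690

With a Gamma(shape α, rate β) prior on the exponential rate λ, the posterior after n observations with total T = Σxᵢ is Gamma(α+n, β+T).
Sum of observations T = 61.3 hours; n = 4.
Posterior: Gamma(4.1+4, 3.8+61.3) = Gamma(8.1, 65.1).
The predictive distribution for the next observation is Lomax; its mean is β/(α−1) = 65.1/7.1 = 9.1690.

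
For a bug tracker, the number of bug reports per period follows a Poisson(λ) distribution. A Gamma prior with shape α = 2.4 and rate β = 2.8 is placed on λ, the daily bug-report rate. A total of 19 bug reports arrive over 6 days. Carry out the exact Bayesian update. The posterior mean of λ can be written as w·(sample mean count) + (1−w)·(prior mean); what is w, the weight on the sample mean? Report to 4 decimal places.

0.6818

With a Gamma(shape α, rate β) prior, the Poisson likelihood is conjugate: the posterior is Gamma(α + ΣXᵢ, β + n).
Posterior mean = (α₀+S)/(β₀+n) = [n/(β₀+n)]·(S/n) + [β₀/(β₀+n)]·(α₀/β₀), so only n and β₀ enter the weight.
Weight on data w = n/(β₀+n) = 6/(2.8+6) = 6/8.8 = 0.6818.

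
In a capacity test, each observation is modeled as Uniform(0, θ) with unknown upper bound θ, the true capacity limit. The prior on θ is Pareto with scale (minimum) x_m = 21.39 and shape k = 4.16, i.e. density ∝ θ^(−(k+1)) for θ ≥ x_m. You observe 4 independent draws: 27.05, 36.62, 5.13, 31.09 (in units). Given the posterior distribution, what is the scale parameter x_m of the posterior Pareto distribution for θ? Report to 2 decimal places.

A Pareto(scale x_m, shape k) prior on the upper bound θ of Uniform(0, θ) is conjugate: posterior is Pareto(max(x_m, max xᵢ), k + n).
Sample maximum = 36.62; prior scale x_m = 21.39 → posterior scale = max = 36.62.
Posterior shape = 4.16 + 4 = 8.16.
Posterior scale x_m = 36.62.

36.62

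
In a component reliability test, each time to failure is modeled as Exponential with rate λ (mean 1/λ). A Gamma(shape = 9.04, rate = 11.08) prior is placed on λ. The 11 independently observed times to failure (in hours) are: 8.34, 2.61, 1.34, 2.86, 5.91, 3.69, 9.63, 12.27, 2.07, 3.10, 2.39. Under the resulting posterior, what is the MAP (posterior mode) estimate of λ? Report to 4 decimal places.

0.2916

With a Gamma(shape α, rate β) prior on the exponential rate λ, the posterior after n observations with total T = Σxᵢ is Gamma(α+n, β+T).
Sum of observations T = 54.21 hours; n = 11.
Posterior: Gamma(9.04+11, 11.08+54.21) = Gamma(20.04, 65.29).
Mode = (α−1)/β = 0.2916.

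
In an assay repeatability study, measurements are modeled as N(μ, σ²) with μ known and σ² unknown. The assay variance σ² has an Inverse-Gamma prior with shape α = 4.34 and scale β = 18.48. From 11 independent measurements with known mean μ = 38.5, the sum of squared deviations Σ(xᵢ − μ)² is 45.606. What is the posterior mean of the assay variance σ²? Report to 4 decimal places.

With known mean μ and an Inverse-Gamma(α, β) prior on σ², the Normal likelihood is conjugate: posterior is Inv-Gamma(α + n/2, β + Σ(xᵢ−μ)²/2).
Posterior: Inv-Gamma(4.34 + 11/2, 18.48 + 45.606/2) = Inv-Gamma(9.84, 41.2830).
E[σ²|data] = β/(α−1) = 41.2830/8.84 = 4.6700.

4.6700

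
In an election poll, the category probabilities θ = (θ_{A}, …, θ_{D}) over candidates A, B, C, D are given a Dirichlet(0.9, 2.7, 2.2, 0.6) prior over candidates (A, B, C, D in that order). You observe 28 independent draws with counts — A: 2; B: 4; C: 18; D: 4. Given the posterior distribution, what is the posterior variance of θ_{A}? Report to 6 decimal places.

The Dirichlet prior is conjugate to the Multinomial likelihood: each posterior αⱼ = prior αⱼ + observed count nⱼ.
Posterior concentration: (2.9, 6.7, 20.2, 4.6), total = 34.4.
Var[θ_j] = α_j(Σα−α_j)/((Σα)²(Σα+1)) = 2.9·31.5/(34.4²·35.4) = 0.002181.

0.002181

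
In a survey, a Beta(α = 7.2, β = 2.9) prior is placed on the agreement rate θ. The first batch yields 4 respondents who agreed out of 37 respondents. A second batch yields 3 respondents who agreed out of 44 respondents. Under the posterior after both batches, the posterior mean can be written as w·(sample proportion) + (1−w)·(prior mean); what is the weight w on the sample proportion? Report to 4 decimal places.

The Beta prior is conjugate to a Binomial/Bernoulli likelihood; the update adds successes to α and failures to β.
Total number of respondents: n = 37 + 44 = 81.
Posterior mean = (α₀+k)/(α₀+β₀+n) = [n/(α₀+β₀+n)]·(k/n) + [(α₀+β₀)/(α₀+β₀+n)]·α₀/(α₀+β₀), so only n and the prior enter the weight.
The weight on the data is w = n/(α₀+β₀+n) = 81/(7.2+2.9+81) = 81/91.1 = 0.8891.

0.8891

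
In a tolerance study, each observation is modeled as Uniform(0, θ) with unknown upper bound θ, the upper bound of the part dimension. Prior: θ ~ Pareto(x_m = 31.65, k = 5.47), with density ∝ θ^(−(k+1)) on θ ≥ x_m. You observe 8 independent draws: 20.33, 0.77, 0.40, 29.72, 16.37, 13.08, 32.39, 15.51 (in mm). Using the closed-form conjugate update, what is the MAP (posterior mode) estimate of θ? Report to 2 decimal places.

A Pareto(scale x_m, shape k) prior on the upper bound θ of Uniform(0, θ) is conjugate: posterior is Pareto(max(x_m, max xᵢ), k + n).
Sample maximum = 32.39; prior scale x_m = 31.65 → posterior scale = max = 32.39.
Posterior shape = 5.47 + 8 = 13.47.
The Pareto density is decreasing on [x_m, ∞), so the mode is x_m = 32.39.

32.39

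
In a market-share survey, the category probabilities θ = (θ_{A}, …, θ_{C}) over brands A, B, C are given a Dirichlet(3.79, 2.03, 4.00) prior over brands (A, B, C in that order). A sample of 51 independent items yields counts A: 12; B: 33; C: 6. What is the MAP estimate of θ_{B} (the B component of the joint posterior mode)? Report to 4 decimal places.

0.5886

The Dirichlet prior is conjugate to the Multinomial likelihood: each posterior αⱼ = prior αⱼ + observed count nⱼ.
Posterior concentration: (15.79, 35.03, 10.00), total = 60.82.
Joint mode component: (α_{B}−1)/(Σα−K) = 34.03/57.82 = 0.5886.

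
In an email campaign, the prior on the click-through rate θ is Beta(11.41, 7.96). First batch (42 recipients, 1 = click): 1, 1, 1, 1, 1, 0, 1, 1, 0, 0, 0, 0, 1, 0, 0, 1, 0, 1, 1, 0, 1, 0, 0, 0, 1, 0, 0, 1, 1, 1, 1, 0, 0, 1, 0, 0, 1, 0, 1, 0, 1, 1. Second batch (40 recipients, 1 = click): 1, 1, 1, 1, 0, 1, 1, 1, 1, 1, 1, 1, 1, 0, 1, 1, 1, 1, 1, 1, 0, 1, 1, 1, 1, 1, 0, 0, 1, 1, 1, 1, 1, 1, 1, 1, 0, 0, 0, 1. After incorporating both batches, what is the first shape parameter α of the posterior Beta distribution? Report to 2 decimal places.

65.41

The Beta prior is conjugate to a Binomial/Bernoulli likelihood; the update adds successes to α and failures to β.
After batch 1: Beta(11.41+22, 7.96+20) = Beta(33.41, 27.96).
After batch 2: Beta(33.41+32, 27.96+8) = Beta(65.41, 35.96).
Posterior α = 65.41.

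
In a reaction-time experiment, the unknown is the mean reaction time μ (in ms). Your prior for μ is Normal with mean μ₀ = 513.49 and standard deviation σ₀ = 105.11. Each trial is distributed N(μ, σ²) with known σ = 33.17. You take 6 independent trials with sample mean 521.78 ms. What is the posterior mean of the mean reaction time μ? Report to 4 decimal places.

For Normal data with known variance σ², a Normal(μ₀, σ₀²) prior on μ is conjugate. Posterior precision = 1/σ₀² + n/σ²; posterior mean is the precision-weighted average of μ₀ and x̄.
n·x̄ = 6·521.78 = 3130.68.
σ₀² = 105.11² = 11048.1121, σ² = 33.17² = 1100.2489; σ² + n·σ₀² = 1100.2489 + 6·11048.1121 = 67388.9215.
Posterior mean = (μ₀/σ₀² + n·x̄/σ²)/(1/σ₀² + n/σ²) = (σ²·μ₀ + σ₀²·n·x̄)/(σ² + n·σ₀²) = (1100.2489·513.49 + 11048.1121·3130.68)/67388.9215 = 35153070.396889/67388.9215 = 521.6447.

521.6447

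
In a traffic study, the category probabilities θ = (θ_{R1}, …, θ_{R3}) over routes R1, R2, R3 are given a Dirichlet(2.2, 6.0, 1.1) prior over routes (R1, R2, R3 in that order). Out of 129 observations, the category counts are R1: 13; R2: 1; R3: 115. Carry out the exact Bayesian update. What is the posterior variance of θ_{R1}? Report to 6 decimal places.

The Dirichlet prior is conjugate to the Multinomial likelihood: each posterior αⱼ = prior αⱼ + observed count nⱼ.
Posterior concentration: (15.2, 7.0, 116.1), total = 138.3.
Var[θ_j] = α_j(Σα−α_j)/((Σα)²(Σα+1)) = 15.2·123.1/(138.3²·139.3) = 0.000702.

0.000702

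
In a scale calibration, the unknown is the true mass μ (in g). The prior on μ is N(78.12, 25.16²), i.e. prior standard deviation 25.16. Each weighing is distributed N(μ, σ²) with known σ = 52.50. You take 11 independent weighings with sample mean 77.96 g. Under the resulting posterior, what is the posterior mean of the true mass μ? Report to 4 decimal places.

78.0054

For Normal data with known variance σ², a Normal(μ₀, σ₀²) prior on μ is conjugate. Posterior precision = 1/σ₀² + n/σ²; posterior mean is the precision-weighted average of μ₀ and x̄.
n·x̄ = 11·77.96 = 857.56.
σ₀² = 25.16² = 633.0256, σ² = 52.50² = 2756.25; σ² + n·σ₀² = 2756.25 + 11·633.0256 = 9719.5316.
Posterior mean = (μ₀/σ₀² + n·x̄/σ²)/(1/σ₀² + n/σ²) = (σ²·μ₀ + σ₀²·n·x̄)/(σ² + n·σ₀²) = (2756.25·78.12 + 633.0256·857.56)/9719.5316 = 758175.683536/9719.5316 = 78.0054.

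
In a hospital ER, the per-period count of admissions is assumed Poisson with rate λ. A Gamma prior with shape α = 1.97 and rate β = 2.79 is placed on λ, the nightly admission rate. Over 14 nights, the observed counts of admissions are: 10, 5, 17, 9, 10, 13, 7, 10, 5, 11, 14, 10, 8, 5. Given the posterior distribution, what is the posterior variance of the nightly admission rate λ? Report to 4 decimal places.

0.4823

With a Gamma(shape α, rate β) prior, the Poisson likelihood is conjugate: the posterior is Gamma(α + ΣXᵢ, β + n).
Sum of counts S = 134 over n = 14 nights.
Posterior: Gamma(α+S, β+n) = Gamma(1.97+134, 2.79+14) = Gamma(135.97, 16.79).
Var = α/β² = 135.97/16.79² = 0.4823.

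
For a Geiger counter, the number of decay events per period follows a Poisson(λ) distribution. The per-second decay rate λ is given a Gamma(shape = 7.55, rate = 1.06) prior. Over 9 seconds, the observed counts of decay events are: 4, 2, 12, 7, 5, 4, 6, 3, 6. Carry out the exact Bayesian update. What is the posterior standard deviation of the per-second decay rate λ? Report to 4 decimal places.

With a Gamma(shape α, rate β) prior, the Poisson likelihood is conjugate: the posterior is Gamma(α + ΣXᵢ, β + n).
Sum of counts S = 49 over n = 9 seconds.
Posterior: Gamma(α+S, β+n) = Gamma(7.55+49, 1.06+9) = Gamma(56.55, 10.06).
SD = √α/β = √56.55/10.06 = 0.7475.

0.7475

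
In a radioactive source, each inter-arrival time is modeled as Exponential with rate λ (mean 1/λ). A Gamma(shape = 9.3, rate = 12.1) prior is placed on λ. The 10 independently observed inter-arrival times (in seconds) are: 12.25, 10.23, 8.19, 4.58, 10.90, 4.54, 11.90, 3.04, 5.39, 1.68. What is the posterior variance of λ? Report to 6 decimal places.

With a Gamma(shape α, rate β) prior on the exponential rate λ, the posterior after n observations with total T = Σxᵢ is Gamma(α+n, β+T).
Sum of observations T = 72.70 seconds; n = 10.
Posterior: Gamma(9.3+10, 12.1+72.70) = Gamma(19.3, 84.80).
Var = α/β² = 0.002684.

0.002684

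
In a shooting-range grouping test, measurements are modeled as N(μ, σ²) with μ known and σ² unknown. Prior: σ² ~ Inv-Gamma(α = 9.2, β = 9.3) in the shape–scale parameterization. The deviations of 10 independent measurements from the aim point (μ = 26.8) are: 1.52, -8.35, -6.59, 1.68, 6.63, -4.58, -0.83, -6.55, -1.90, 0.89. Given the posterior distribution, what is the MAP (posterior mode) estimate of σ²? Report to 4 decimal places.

With known mean μ and an Inverse-Gamma(α, β) prior on σ², the Normal likelihood is conjugate: posterior is Inv-Gamma(α + n/2, β + Σ(xᵢ−μ)²/2).
Σ(xᵢ−μ)² = (1.52)² + (-8.35)² + (-6.59)² + (1.68)² + (6.63)² + (-4.58)² + (-0.83)² + (-6.55)² + (-1.90)² + (0.89)² = 231.2102.
Posterior: Inv-Gamma(9.2 + 10/2, 9.3 + 231.2102/2) = Inv-Gamma(14.20, 124.90510).
Mode = β/(α+1) = 124.90510/15.20 = 8.2174.

8.2174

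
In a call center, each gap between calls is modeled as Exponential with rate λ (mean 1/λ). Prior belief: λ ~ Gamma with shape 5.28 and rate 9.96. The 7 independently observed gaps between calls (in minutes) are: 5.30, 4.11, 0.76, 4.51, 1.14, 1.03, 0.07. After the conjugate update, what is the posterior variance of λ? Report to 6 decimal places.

0.016996

With a Gamma(shape α, rate β) prior on the exponential rate λ, the posterior after n observations with total T = Σxᵢ is Gamma(α+n, β+T).
Sum of observations T = 16.92 minutes; n = 7.
Posterior: Gamma(5.28+7, 9.96+16.92) = Gamma(12.28, 26.88).
Var = α/β² = 0.016996.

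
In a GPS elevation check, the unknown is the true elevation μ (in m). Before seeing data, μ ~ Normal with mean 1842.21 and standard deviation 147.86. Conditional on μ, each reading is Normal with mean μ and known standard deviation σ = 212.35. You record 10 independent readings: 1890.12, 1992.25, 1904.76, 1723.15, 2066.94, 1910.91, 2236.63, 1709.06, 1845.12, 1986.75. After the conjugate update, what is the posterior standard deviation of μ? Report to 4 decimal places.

61.1410

For Normal data with known variance σ², a Normal(μ₀, σ₀²) prior on μ is conjugate. Posterior precision = 1/σ₀² + n/σ²; posterior mean is the precision-weighted average of μ₀ and x̄.
σ₀² = 147.86² = 21862.5796, σ² = 212.35² = 45092.5225; σ² + n·σ₀² = 45092.5225 + 10·21862.5796 = 263718.3185.
Posterior precision = 1/σ₀² + n/σ² = 1/21862.5796 + 10/45092.5225 = (σ² + n·σ₀²)/(σ₀²σ²) = 263718.3185/(21862.5796·45092.5225); posterior variance σₙ² = σ₀²σ²/(σ² + n·σ₀²) = 21862.5796·45092.5225/263718.3185 = 3738.226711.
Posterior SD = √σₙ² = √(21862.5796·45092.5225/263718.3185) = 61.1410.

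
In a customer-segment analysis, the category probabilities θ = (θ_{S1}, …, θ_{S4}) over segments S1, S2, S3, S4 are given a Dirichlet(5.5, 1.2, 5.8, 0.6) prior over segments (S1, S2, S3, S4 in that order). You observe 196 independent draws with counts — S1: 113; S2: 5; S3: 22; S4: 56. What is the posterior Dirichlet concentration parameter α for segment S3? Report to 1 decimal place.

The Dirichlet prior is conjugate to the Multinomial likelihood: each posterior αⱼ = prior αⱼ + observed count nⱼ.
Posterior concentration: (118.5, 6.2, 27.8, 56.6), total = 209.1.
α_{S3} = 5.8 + 22 = 27.8.

27.8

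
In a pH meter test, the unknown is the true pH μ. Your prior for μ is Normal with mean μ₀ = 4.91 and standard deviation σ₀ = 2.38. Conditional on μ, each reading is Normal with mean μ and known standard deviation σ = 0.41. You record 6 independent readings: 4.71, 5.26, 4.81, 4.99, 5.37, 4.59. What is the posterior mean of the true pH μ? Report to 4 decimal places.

For Normal data with known variance σ², a Normal(μ₀, σ₀²) prior on μ is conjugate. Posterior precision = 1/σ₀² + n/σ²; posterior mean is the precision-weighted average of μ₀ and x̄.
Σxᵢ = 4.71 + 5.26 + 4.81 + 4.99 + 5.37 + 4.59 = 29.73, so n·x̄ = 29.73.
σ₀² = 2.38² = 5.6644, σ² = 0.41² = 0.1681; σ² + n·σ₀² = 0.1681 + 6·5.6644 = 34.1545.
Posterior mean = (μ₀/σ₀² + n·x̄/σ²)/(1/σ₀² + n/σ²) = (σ²·μ₀ + σ₀²·n·x̄)/(σ² + n·σ₀²) = (0.1681·4.91 + 5.6644·29.73)/34.1545 = 169.227983/34.1545 = 4.9548.

4.9548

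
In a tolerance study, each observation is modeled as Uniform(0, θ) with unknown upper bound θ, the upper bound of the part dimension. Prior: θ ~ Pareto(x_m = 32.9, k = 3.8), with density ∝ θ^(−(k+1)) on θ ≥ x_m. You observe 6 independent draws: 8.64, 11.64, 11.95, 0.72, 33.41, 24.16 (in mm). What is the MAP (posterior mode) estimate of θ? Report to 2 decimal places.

33.41

A Pareto(scale x_m, shape k) prior on the upper bound θ of Uniform(0, θ) is conjugate: posterior is Pareto(max(x_m, max xᵢ), k + n).
Sample maximum = 33.41; prior scale x_m = 32.9 → posterior scale = max = 33.41.
Posterior shape = 3.8 + 6 = 9.8.
The Pareto density is decreasing on [x_m, ∞), so the mode is x_m = 33.41.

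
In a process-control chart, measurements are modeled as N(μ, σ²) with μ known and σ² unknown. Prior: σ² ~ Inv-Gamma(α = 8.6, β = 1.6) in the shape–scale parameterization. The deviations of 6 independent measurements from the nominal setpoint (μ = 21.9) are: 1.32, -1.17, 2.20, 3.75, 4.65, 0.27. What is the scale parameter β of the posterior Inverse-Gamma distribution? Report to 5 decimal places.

With known mean μ and an Inverse-Gamma(α, β) prior on σ², the Normal likelihood is conjugate: posterior is Inv-Gamma(α + n/2, β + Σ(xᵢ−μ)²/2).
Σ(xᵢ−μ)² = (1.32)² + (-1.17)² + (2.20)² + (3.75)² + (4.65)² + (0.27)² = 43.7092.
Posterior: Inv-Gamma(8.6 + 6/2, 1.6 + 43.7092/2) = Inv-Gamma(11.60, 23.45460).
Posterior β = 23.45460.

23.45460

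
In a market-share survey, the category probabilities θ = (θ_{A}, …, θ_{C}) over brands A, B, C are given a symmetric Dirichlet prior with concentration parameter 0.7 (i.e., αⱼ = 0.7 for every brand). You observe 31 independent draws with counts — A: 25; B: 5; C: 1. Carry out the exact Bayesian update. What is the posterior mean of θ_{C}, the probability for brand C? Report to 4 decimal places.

The Dirichlet prior is conjugate to the Multinomial likelihood: each posterior αⱼ = prior αⱼ + observed count nⱼ.
Posterior concentration: (25.7, 5.7, 1.7), total = 33.1.
E[θ_{C}|data] = α_{C}/Σα = 1.7/33.1 = 0.0514.

0.0514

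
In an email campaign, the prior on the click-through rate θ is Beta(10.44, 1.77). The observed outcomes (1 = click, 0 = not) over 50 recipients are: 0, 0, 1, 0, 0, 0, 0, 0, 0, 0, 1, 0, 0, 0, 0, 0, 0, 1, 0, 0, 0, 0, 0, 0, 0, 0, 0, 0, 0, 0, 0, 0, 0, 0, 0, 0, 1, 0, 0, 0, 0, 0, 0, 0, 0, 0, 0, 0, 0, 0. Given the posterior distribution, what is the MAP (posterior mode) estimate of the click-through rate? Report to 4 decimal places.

0.2232

The Beta prior is conjugate to a Binomial/Bernoulli likelihood; the update adds successes to α and failures to β.
Posterior: Beta(α+k, β+n−k) = Beta(10.44+4, 1.77+46) = Beta(14.44, 47.77).
Mode of Beta(a,b) for a,b>1 is (a−1)/(a+b−2) = 13.44/60.21 = 0.2232.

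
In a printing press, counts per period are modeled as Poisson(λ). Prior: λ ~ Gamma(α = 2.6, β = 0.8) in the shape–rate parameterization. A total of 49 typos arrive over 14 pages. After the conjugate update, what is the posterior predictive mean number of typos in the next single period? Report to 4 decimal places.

3.4865

With a Gamma(shape α, rate β) prior, the Poisson likelihood is conjugate: the posterior is Gamma(α + ΣXᵢ, β + n).
Posterior: Gamma(α+S, β+n) = Gamma(2.6+49, 0.8+14) = Gamma(51.6, 14.8).
The predictive distribution for one future period is NegBinom with mean α/β = 3.4865.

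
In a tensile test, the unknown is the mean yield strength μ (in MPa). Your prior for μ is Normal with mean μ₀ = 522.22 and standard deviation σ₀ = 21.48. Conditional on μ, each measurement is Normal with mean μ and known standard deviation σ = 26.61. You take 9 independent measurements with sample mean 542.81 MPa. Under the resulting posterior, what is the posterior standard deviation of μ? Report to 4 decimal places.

8.1985

For Normal data with known variance σ², a Normal(μ₀, σ₀²) prior on μ is conjugate. Posterior precision = 1/σ₀² + n/σ²; posterior mean is the precision-weighted average of μ₀ and x̄.
σ₀² = 21.48² = 461.3904, σ² = 26.61² = 708.0921; σ² + n·σ₀² = 708.0921 + 9·461.3904 = 4860.6057.
Posterior precision = 1/σ₀² + n/σ² = 1/461.3904 + 9/708.0921 = (σ² + n·σ₀²)/(σ₀²σ²) = 4860.6057/(461.3904·708.0921); posterior variance σₙ² = σ₀²σ²/(σ² + n·σ₀²) = 461.3904·708.0921/4860.6057 = 67.215264.
Posterior SD = √σₙ² = √(461.3904·708.0921/4860.6057) = 8.1985.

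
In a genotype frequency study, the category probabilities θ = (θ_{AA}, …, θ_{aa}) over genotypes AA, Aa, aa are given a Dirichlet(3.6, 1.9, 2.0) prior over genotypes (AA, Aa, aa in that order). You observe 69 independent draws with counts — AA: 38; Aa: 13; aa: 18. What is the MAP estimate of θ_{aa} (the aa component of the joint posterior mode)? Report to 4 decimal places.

0.2585

The Dirichlet prior is conjugate to the Multinomial likelihood: each posterior αⱼ = prior αⱼ + observed count nⱼ.
Posterior concentration: (41.6, 14.9, 20.0), total = 76.5.
Joint mode component: (α_{aa}−1)/(Σα−K) = 19.0/73.5 = 0.2585.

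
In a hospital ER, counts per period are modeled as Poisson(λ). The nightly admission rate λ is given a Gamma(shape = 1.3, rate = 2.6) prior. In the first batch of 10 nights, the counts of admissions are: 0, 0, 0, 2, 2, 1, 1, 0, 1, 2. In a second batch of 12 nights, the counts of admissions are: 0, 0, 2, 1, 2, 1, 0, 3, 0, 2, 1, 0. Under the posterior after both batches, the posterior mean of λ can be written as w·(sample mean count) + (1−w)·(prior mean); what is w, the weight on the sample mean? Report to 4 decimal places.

With a Gamma(shape α, rate β) prior, the Poisson likelihood is conjugate: the posterior is Gamma(α + ΣXᵢ, β + n).
Total number of nights: n = 10 + 12 = 22.
Posterior mean = (α₀+S)/(β₀+n) = [n/(β₀+n)]·(S/n) + [β₀/(β₀+n)]·(α₀/β₀), so only n and β₀ enter the weight.
Weight on data w = n/(β₀+n) = 22/(2.6+22) = 22/24.6 = 0.8943.

0.8943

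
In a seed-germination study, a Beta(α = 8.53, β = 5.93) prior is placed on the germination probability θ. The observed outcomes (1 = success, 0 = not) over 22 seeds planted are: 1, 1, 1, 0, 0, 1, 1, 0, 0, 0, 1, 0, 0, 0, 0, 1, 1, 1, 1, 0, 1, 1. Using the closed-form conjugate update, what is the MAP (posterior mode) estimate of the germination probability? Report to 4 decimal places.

0.5667

The Beta prior is conjugate to a Binomial/Bernoulli likelihood; the update adds successes to α and failures to β.
Posterior: Beta(α+k, β+n−k) = Beta(8.53+12, 5.93+10) = Beta(20.53, 15.93).
Mode of Beta(a,b) for a,b>1 is (a−1)/(a+b−2) = 19.53/34.46 = 0.5667.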